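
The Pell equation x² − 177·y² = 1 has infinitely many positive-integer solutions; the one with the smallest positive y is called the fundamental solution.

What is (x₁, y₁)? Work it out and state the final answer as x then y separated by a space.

62423 4692

√177 = [13; 3,3,2,8,2,3,3,26, …], period ℓ=8 (even) → k=7
k=0  a_k=13  p_k/q_k = 13/1
…
k=3  a_k=2  p_k/q_k = 306/23
…
k=6  a_k=3  p_k/q_k = 18985/1427
k=7  a_k=3  p_k/q_k = 62423/4692
(x₁, y₁) = (62423, 4692);  62423² − 177·4692² = 1 ✓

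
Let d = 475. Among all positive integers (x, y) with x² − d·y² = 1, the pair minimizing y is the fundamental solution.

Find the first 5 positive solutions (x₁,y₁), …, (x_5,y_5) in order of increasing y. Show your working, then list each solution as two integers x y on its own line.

d=475: √d = [21; 1,3,1,6,2,6,1,3,1,42] (ℓ=10, even), read p_9/q_9
k=0  a_k=21  p_k/q_k = 21/1
…
k=2  a_k=3  p_k/q_k = 87/4
k=3  a_k=1  p_k/q_k = 109/5
k=4  a_k=6  p_k/q_k = 741/34
k=5  a_k=2  p_k/q_k = 1591/73
k=6  a_k=6  p_k/q_k = 10287/472
k=7  a_k=1  p_k/q_k = 11878/545
k=8  a_k=3  p_k/q_k = 45921/2107
k=9  a_k=1  p_k/q_k = 57799/2652
→ (57799, 2652).  Check: 57799²=3340724401, 475·2652²=3340724400, difference 1.
(57799+2652√475)^2 = 6681448801 + 306565896√475
(57799+2652√475)^3 = 772362118440199 + 35438404443156√475
(57799+2652√475)^4 = 89283516160768675201 + 4096608676513381392√475
(57799+2652√475)^5 = 10320995900380175197444999 + 473559769752155457709260√475

57799 2652
6681448801 306565896
772362118440199 35438404443156
89283516160768675201 4096608676513381392
10320995900380175197444999 473559769752155457709260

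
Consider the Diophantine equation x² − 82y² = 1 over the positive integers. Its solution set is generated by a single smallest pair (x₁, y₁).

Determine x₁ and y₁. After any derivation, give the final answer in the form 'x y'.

[9; 18] for √82; ℓ=1 ⇒ convergent index 1
a_0=9:  p_0=9·1+0=9,  q_0=9·0+1=1
a_1=18:  p_1=18·9+1=163,  q_1=18·1+0=18
(x₁, y₁) = (163, 18);  163² − 82·18² = 1 ✓

163 18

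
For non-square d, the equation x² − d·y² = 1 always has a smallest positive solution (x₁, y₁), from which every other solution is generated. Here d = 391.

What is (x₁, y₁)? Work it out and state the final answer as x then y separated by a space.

7338680 371133

d=391: √d = [19; 1,3,2,2,1,…,3,1,38] (ℓ=16, even), read p_15/q_15
i=0: a=19 ⇒ p=19, q=1
i=1: a=1 ⇒ p=20, q=1
…
i=3: a=2 ⇒ p=178, q=9
…
i=5: a=1 ⇒ p=613, q=31
i=6: a=1 ⇒ p=1048, q=53
i=7: a=2 ⇒ p=2709, q=137
i=8: a=19 ⇒ p=52519, q=2656
…
i=11: a=1 ⇒ p=268013, q=13554
…
i=13: a=2 ⇒ p=1660597, q=83980
i=14: a=3 ⇒ p=5678083, q=287153
i=15: a=1 ⇒ p=7338680, q=371133
(x₁, y₁) = (7338680, 371133);  7338680² − 391·371133² = 1 ✓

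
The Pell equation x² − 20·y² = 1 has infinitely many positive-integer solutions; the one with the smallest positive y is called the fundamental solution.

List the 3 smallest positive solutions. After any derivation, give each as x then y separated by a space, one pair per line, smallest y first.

9 2
161 36
2889 646

d=20: √d = [4; 2,8] (ℓ=2, even), read p_1/q_1
i=0: a=4 ⇒ p=4, q=1
i=1: a=2 ⇒ p=9, q=2
(x₁, y₁) = (9, 2);  9² − 20·2² = 1 ✓
(9+2√20)^2 = 161 + 36√20
(9+2√20)^3 = 2889 + 646√20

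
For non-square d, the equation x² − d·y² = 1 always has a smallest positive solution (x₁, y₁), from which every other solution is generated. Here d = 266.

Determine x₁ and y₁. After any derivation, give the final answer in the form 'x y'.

[16; 3,4,3,32] for √266; ℓ=4 ⇒ convergent index 3
i=0: a=16 ⇒ p=16, q=1
…
i=2: a=4 ⇒ p=212, q=13
i=3: a=3 ⇒ p=685, q=42
→ (685, 42).  Check: 685²=469225, 266·42²=469224, difference 1.

685 42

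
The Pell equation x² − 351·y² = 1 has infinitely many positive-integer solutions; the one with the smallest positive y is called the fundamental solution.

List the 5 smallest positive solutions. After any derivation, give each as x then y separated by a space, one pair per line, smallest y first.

62425 3332
7793761249 416000200
973051091875225 51937624966668
121485428812828080001 6484412476672499600
15167455786308534696249625 809578897660623950093332

√351 = [18; 1,2,1,3,2,2,2,3,1,2,1,36, …], period ℓ=12 (even) → k=11
a_0=18:  p_0=18·1+0=18,  q_0=18·0+1=1
a_1=1:  p_1=1·18+1=19,  q_1=1·1+0=1
a_2=2:  p_2=2·19+18=56,  q_2=2·1+1=3
…
a_4=3:  p_4=3·75+56=281,  q_4=3·4+3=15
a_5=2:  p_5=2·281+75=637,  q_5=2·15+4=34
a_6=2:  p_6=2·637+281=1555,  q_6=2·34+15=83
a_7=2:  p_7=2·1555+637=3747,  q_7=2·83+34=200
…
a_10=2:  p_10=2·16543+12796=45882,  q_10=2·883+683=2449
a_11=1:  p_11=1·45882+16543=62425,  q_11=1·2449+883=3332
fundamental: x₁=62425, y₁=3332  (since 3896880625 − 351·11102224 = 1)
(x_2, y_2) = (62425·62425 + 351·3332·3332, 62425·3332 + 3332·62425) = (7793761249, 416000200)
(x_3, y_3) = (62425·7793761249 + 351·3332·416000200, 62425·416000200 + 3332·7793761249) = (973051091875225, 51937624966668)
(x_4, y_4) = (62425·973051091875225 + 351·3332·51937624966668, 62425·51937624966668 + 3332·973051091875225) = (121485428812828080001, 6484412476672499600)
(x_5, y_5) = (62425·121485428812828080001 + 351·3332·6484412476672499600, 62425·6484412476672499600 + 3332·121485428812828080001) = (15167455786308534696249625, 809578897660623950093332)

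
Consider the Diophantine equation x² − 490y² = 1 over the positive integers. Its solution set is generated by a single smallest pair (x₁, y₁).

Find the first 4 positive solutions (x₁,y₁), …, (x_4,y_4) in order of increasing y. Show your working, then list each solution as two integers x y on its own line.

√490 → a₀=22, period (7,2,1,4,4,4,1,2,7,44); ℓ=10 even so k=9
k=0  a_k=22  p_k/q_k = 22/1
…
k=2  a_k=2  p_k/q_k = 332/15
k=3  a_k=1  p_k/q_k = 487/22
k=4  a_k=4  p_k/q_k = 2280/103
k=5  a_k=4  p_k/q_k = 9607/434
k=6  a_k=4  p_k/q_k = 40708/1839
k=7  a_k=1  p_k/q_k = 50315/2273
k=8  a_k=2  p_k/q_k = 141338/6385
k=9  a_k=7  p_k/q_k = 1039681/46968
fundamental: x₁=1039681, y₁=46968  (since 1080936581761 − 490·2205993024 = 1)
(x_2, y_2) = (1039681·1039681 + 490·46968·46968, 1039681·46968 + 46968·1039681) = (2161873163521, 97663474416)
(x_3, y_3) = (1039681·2161873163521 + 490·46968·97663474416, 1039681·97663474416 + 46968·2161873163521) = (4495316905044313921, 203077717488555624)
(x_4, y_4) = (1039681·4495316905044313921 + 490·46968·203077717488555624, 1039681·203077717488555624 + 46968·4495316905044313921) = (9347391150304592810234881, 422272088792340335957472)

1039681 46968
2161873163521 97663474416
4495316905044313921 203077717488555624
9347391150304592810234881 422272088792340335957472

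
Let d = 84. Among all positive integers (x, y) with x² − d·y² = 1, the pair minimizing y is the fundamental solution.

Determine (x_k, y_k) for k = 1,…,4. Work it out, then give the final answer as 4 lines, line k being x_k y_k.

55 6
6049 660
665335 72594
73180801 7984680

[9; 6,18] for √84; ℓ=2 ⇒ convergent index 1
i=0: a=9 ⇒ p=9, q=1
i=1: a=6 ⇒ p=55, q=6
→ (55, 6).  Check: 55²=3025, 84·6²=3024, difference 1.
(55+6√84)^2 = 6049 + 660√84
(55+6√84)^3 = 665335 + 72594√84
(55+6√84)^4 = 73180801 + 7984680√84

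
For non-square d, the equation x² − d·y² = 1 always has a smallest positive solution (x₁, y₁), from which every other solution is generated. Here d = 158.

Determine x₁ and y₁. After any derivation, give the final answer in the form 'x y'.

√158 → a₀=12, period (1,1,3,12,3,1,1,24); ℓ=8 even so k=7
step 0: (12, 1)  from 12·(1,0) + (0,1)
step 1: (13, 1)  from 1·(12,1) + (1,0)
step 2: (25, 2)  from 1·(13,1) + (12,1)
step 3: (88, 7)  from 3·(25,2) + (13,1)
…
step 5: (3331, 265)  from 3·(1081,86) + (88,7)
step 6: (4412, 351)  from 1·(3331,265) + (1081,86)
step 7: (7743, 616)  from 1·(4412,351) + (3331,265)
fundamental: x₁=7743, y₁=616  (since 59954049 − 158·379456 = 1)

7743 616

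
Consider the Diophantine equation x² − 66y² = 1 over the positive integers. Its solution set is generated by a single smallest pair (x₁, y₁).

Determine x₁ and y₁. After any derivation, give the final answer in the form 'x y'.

√66 = [8; 8,16, …], period ℓ=2 (even) → k=1
step 0: (8, 1)  from 8·(1,0) + (0,1)
step 1: (65, 8)  from 8·(8,1) + (1,0)
fundamental: x₁=65, y₁=8  (since 4225 − 66·64 = 1)

65 8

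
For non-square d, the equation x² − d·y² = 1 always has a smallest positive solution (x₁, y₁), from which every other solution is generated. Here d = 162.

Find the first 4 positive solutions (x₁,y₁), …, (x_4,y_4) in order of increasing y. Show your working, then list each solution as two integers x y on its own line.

√162 = [12; 1,2,1,2,12,2,1,2,1,24, …], period ℓ=10 (even) → k=9
a_0=12:  p_0=12·1+0=12,  q_0=12·0+1=1
a_1=1:  p_1=1·12+1=13,  q_1=1·1+0=1
…
a_5=12:  p_5=12·140+51=1731,  q_5=12·11+4=136
a_6=2:  p_6=2·1731+140=3602,  q_6=2·136+11=283
…
a_8=2:  p_8=2·5333+3602=14268,  q_8=2·419+283=1121
a_9=1:  p_9=1·14268+5333=19601,  q_9=1·1121+419=1540
fundamental: x₁=19601, y₁=1540  (since 384199201 − 162·2371600 = 1)
k=2:  x_2 = 19601·19601+162·1540·1540 = 768398401,  y_2 = 19601·1540+1540·19601 = 60371080
k=3:  x_3 = 19601·768398401+162·1540·60371080 = 30122754096401,  y_3 = 19601·60371080+1540·768398401 = 2366667076620
k=4:  x_4 = 19601·30122754096401+162·1540·2366667076620 = 1180872205318713601,  y_4 = 19601·2366667076620+1540·30122754096401 = 92778082677286160

19601 1540
768398401 60371080
30122754096401 2366667076620
1180872205318713601 92778082677286160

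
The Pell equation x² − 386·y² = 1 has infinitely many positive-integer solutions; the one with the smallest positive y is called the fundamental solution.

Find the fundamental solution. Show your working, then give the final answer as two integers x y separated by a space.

111555 5678

√386 → a₀=19, period (1,1,1,4,1,18,1,4,1,1,1,38); ℓ=12 even so k=11
step 0: (19, 1)  from 19·(1,0) + (0,1)
step 1: (20, 1)  from 1·(19,1) + (1,0)
…
step 3: (59, 3)  from 1·(39,2) + (20,1)
…
step 5: (334, 17)  from 1·(275,14) + (59,3)
step 6: (6287, 320)  from 18·(334,17) + (275,14)
…
step 8: (32771, 1668)  from 4·(6621,337) + (6287,320)
…
step 10: (72163, 3673)  from 1·(39392,2005) + (32771,1668)
step 11: (111555, 5678)  from 1·(72163,3673) + (39392,2005)
fundamental: x₁=111555, y₁=5678  (since 12444518025 − 386·32239684 = 1)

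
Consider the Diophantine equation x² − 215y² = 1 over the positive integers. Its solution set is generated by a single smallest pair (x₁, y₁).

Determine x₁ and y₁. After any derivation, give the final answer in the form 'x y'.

44 3

√215 → a₀=14, period (1,1,1,28); ℓ=4 even so k=3
a_0=14:  p_0=14·1+0=14,  q_0=14·0+1=1
…
a_2=1:  p_2=1·15+14=29,  q_2=1·1+1=2
a_3=1:  p_3=1·29+15=44,  q_3=1·2+1=3
→ (44, 3).  Check: 44²=1936, 215·3²=1935, difference 1.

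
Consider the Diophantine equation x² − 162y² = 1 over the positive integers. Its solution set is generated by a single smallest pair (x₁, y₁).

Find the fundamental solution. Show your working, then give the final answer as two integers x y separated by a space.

19601 1540

[12; 1,2,1,2,12,2,1,2,1,24] for √162; ℓ=10 ⇒ convergent index 9
a_0=12:  p_0=12·1+0=12,  q_0=12·0+1=1
a_1=1:  p_1=1·12+1=13,  q_1=1·1+0=1
…
a_3=1:  p_3=1·38+13=51,  q_3=1·3+1=4
…
a_5=12:  p_5=12·140+51=1731,  q_5=12·11+4=136
a_6=2:  p_6=2·1731+140=3602,  q_6=2·136+11=283
a_7=1:  p_7=1·3602+1731=5333,  q_7=1·283+136=419
a_8=2:  p_8=2·5333+3602=14268,  q_8=2·419+283=1121
a_9=1:  p_9=1·14268+5333=19601,  q_9=1·1121+419=1540
→ (19601, 1540).  Check: 19601²=384199201, 162·1540²=384199200, difference 1.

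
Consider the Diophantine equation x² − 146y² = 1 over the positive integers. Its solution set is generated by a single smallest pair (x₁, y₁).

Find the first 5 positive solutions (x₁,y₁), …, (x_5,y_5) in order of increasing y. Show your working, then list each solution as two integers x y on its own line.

145 12
42049 3480
12194065 1009188
3536236801 292661040
1025496478225 84870692412

d=146: √d = [12; 12,24] (ℓ=2, even), read p_1/q_1
i=0: a=12 ⇒ p=12, q=1
i=1: a=12 ⇒ p=145, q=12
→ (145, 12).  Check: 145²=21025, 146·12²=21024, difference 1.
(145+12√146)^2 = 42049 + 3480√146
(145+12√146)^3 = 12194065 + 1009188√146
(145+12√146)^4 = 3536236801 + 292661040√146
(145+12√146)^5 = 1025496478225 + 84870692412√146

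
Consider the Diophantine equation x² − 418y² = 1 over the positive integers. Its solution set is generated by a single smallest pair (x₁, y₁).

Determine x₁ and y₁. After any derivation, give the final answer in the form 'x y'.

√418 → a₀=20, period (2,4,20,4,2,40); ℓ=6 even so k=5
step 0: (20, 1)  from 20·(1,0) + (0,1)
step 1: (41, 2)  from 2·(20,1) + (1,0)
step 2: (184, 9)  from 4·(41,2) + (20,1)
…
step 4: (15068, 737)  from 4·(3721,182) + (184,9)
step 5: (33857, 1656)  from 2·(15068,737) + (3721,182)
fundamental: x₁=33857, y₁=1656  (since 1146296449 − 418·2742336 = 1)

33857 1656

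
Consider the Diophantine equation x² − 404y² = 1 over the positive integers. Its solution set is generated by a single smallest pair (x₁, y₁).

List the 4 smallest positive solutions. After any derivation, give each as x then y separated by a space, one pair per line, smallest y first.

√404 = [20; 10,40, …], period ℓ=2 (even) → k=1
step 0: (20, 1)  from 20·(1,0) + (0,1)
step 1: (201, 10)  from 10·(20,1) + (1,0)
(x₁, y₁) = (201, 10);  201² − 404·10² = 1 ✓
n=2: (201,10)∘(201,10) = (201·201+404·10·10, 201·10+10·201) = (80801,4020)
n=3: (80801,4020)∘(201,10) = (201·80801+404·10·4020, 201·4020+10·80801) = (32481801,1616030)
n=4: (32481801,1616030)∘(201,10) = (201·32481801+404·10·1616030, 201·1616030+10·32481801) = (13057603201,649640040)

201 10
80801 4020
32481801 1616030
13057603201 649640040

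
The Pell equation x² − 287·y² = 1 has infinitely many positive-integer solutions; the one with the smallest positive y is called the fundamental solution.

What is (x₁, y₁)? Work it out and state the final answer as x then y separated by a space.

288 17

√287 → a₀=16, period (1,15,1,32); ℓ=4 even so k=3
k=0  a_k=16  p_k/q_k = 16/1
k=1  a_k=1  p_k/q_k = 17/1
k=2  a_k=15  p_k/q_k = 271/16
k=3  a_k=1  p_k/q_k = 288/17
→ (288, 17).  Check: 288²=82944, 287·17²=82943, difference 1.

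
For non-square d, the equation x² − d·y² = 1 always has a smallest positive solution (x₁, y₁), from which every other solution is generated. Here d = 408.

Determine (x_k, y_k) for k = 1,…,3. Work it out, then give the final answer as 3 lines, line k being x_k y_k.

√408 = [20; 5,40, …], period ℓ=2 (even) → k=1
step 0: (20, 1)  from 20·(1,0) + (0,1)
step 1: (101, 5)  from 5·(20,1) + (1,0)
(x₁, y₁) = (101, 5);  101² − 408·5² = 1 ✓
(101+5√408)^2 = 20401 + 1010√408
(101+5√408)^3 = 4120901 + 204015√408

101 5
20401 1010
4120901 204015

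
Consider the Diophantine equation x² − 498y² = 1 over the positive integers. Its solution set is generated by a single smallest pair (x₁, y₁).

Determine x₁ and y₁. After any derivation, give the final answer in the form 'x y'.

179777 8056

[22; 3,6,22,6,3,44] for √498; ℓ=6 ⇒ convergent index 5
step 0: (22, 1)  from 22·(1,0) + (0,1)
…
step 4: (56794, 2545)  from 6·(9395,421) + (424,19)
step 5: (179777, 8056)  from 3·(56794,2545) + (9395,421)
→ (179777, 8056).  Check: 179777²=32319769729, 498·8056²=32319769728, difference 1.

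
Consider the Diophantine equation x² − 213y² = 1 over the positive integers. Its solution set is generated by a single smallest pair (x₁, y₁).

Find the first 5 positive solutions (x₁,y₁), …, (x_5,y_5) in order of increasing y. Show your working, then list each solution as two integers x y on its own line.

194399 13320
75581942401 5178789360
29386108041429599 2013502945575960
11425260034216163289601 782845918228863306720
4442118250753789746628859999 304368927313532092980546600

√213 → a₀=14, period (1,1,2,6,1,8,1,6,2,1,1,28); ℓ=12 even so k=11
a_0=14:  p_0=14·1+0=14,  q_0=14·0+1=1
a_1=1:  p_1=1·14+1=15,  q_1=1·1+0=1
…
a_3=2:  p_3=2·29+15=73,  q_3=2·2+1=5
a_4=6:  p_4=6·73+29=467,  q_4=6·5+2=32
…
a_9=2:  p_9=2·36749+5327=78825,  q_9=2·2518+365=5401
a_10=1:  p_10=1·78825+36749=115574,  q_10=1·5401+2518=7919
a_11=1:  p_11=1·115574+78825=194399,  q_11=1·7919+5401=13320
→ (194399, 13320).  Check: 194399²=37790971201, 213·13320²=37790971200, difference 1.
(x_2, y_2) = (194399·194399 + 213·13320·13320, 194399·13320 + 13320·194399) = (75581942401, 5178789360)
(x_3, y_3) = (194399·75581942401 + 213·13320·5178789360, 194399·5178789360 + 13320·75581942401) = (29386108041429599, 2013502945575960)
(x_4, y_4) = (194399·29386108041429599 + 213·13320·2013502945575960, 194399·2013502945575960 + 13320·29386108041429599) = (11425260034216163289601, 782845918228863306720)
(x_5, y_5) = (194399·11425260034216163289601 + 213·13320·782845918228863306720, 194399·782845918228863306720 + 13320·11425260034216163289601) = (4442118250753789746628859999, 304368927313532092980546600)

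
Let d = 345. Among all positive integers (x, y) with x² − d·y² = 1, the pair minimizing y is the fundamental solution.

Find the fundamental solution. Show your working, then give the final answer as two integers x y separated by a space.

6761 364

d=345: √d = [18; 1,1,2,1,6,1,2,1,1,36] (ℓ=10, even), read p_9/q_9
k=0  a_k=18  p_k/q_k = 18/1
k=1  a_k=1  p_k/q_k = 19/1
k=2  a_k=1  p_k/q_k = 37/2
…
k=8  a_k=1  p_k/q_k = 3882/209
k=9  a_k=1  p_k/q_k = 6761/364
→ (6761, 364).  Check: 6761²=45711121, 345·364²=45711120, difference 1.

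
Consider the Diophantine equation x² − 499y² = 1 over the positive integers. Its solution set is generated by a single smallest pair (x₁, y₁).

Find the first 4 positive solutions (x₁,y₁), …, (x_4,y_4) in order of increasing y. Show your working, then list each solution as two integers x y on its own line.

[22; 2,1,21,1,2,44] for √499; ℓ=6 ⇒ convergent index 5
k=0  a_k=22  p_k/q_k = 22/1
k=1  a_k=2  p_k/q_k = 45/2
k=2  a_k=1  p_k/q_k = 67/3
…
k=4  a_k=1  p_k/q_k = 1519/68
k=5  a_k=2  p_k/q_k = 4490/201
fundamental: x₁=4490, y₁=201  (since 20160100 − 499·40401 = 1)
(4490+201√499)^2 = 40320199 + 1804980√499
(4490+201√499)^3 = 362075382530 + 16208720199√499
(4490+201√499)^4 = 3251436894799201 + 145554305582040√499

4490 201
40320199 1804980
362075382530 16208720199
3251436894799201 145554305582040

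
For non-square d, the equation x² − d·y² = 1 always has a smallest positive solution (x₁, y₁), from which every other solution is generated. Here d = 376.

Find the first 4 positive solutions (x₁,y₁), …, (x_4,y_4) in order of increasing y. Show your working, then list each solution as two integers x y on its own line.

2143295 110532
9187426914049 473805365880
39382732335491159615 2031009343327438668
168817626601983862467148801 8706104341013491514496240

[19; 2,1,1,3,1,…,1,2,38] for √376; ℓ=16 ⇒ convergent index 15
k=0  a_k=19  p_k/q_k = 19/1
…
k=4  a_k=3  p_k/q_k = 349/18
…
k=10  a_k=2  p_k/q_k = 70621/3642
k=11  a_k=1  p_k/q_k = 99455/5129
k=12  a_k=3  p_k/q_k = 368986/19029
…
k=14  a_k=1  p_k/q_k = 837427/43187
k=15  a_k=2  p_k/q_k = 2143295/110532
fundamental: x₁=2143295, y₁=110532  (since 4593713457025 − 376·12217323024 = 1)
(2143295+110532√376)^2 = 9187426914049 + 473805365880√376
(2143295+110532√376)^3 = 39382732335491159615 + 2031009343327438668√376
(2143295+110532√376)^4 = 168817626601983862467148801 + 8706104341013491514496240√376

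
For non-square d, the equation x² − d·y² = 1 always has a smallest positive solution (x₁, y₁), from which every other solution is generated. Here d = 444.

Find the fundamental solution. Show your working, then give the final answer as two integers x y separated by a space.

295 14

√444 = [21; 14,42, …], period ℓ=2 (even) → k=1
a_0=21:  p_0=21·1+0=21,  q_0=21·0+1=1
a_1=14:  p_1=14·21+1=295,  q_1=14·1+0=14
fundamental: x₁=295, y₁=14  (since 87025 − 444·196 = 1)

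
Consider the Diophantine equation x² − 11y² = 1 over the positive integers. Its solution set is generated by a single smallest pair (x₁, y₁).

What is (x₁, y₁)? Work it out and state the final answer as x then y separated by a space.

10 3

√11 → a₀=3, period (3,6); ℓ=2 even so k=1
step 0: (3, 1)  from 3·(1,0) + (0,1)
step 1: (10, 3)  from 3·(3,1) + (1,0)
(x₁, y₁) = (10, 3);  10² − 11·3² = 1 ✓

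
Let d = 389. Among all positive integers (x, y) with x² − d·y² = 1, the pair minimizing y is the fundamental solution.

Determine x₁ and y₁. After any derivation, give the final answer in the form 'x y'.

3287049 166660

[19; 1,2,1,1,1,1,2,1,38] for √389; ℓ=9 ⇒ convergent index 17
a_0=19:  p_0=19·1+0=19,  q_0=19·0+1=1
a_1=1:  p_1=1·19+1=20,  q_1=1·1+0=1
…
a_3=1:  p_3=1·59+20=79,  q_3=1·3+1=4
a_4=1:  p_4=1·79+59=138,  q_4=1·4+3=7
…
a_11=2:  p_11=2·50925+49643=151493,  q_11=2·2582+2517=7681
…
a_13=1:  p_13=1·202418+151493=353911,  q_13=1·10263+7681=17944
…
a_16=2:  p_16=2·910240+556329=2376809,  q_16=2·46151+28207=120509
a_17=1:  p_17=1·2376809+910240=3287049,  q_17=1·120509+46151=166660
(x₁, y₁) = (3287049, 166660);  3287049² − 389·166660² = 1 ✓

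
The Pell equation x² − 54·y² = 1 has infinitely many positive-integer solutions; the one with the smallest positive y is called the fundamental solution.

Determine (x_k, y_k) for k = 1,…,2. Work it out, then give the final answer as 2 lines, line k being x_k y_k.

d=54: √d = [7; 2,1,6,1,2,14] (ℓ=6, even), read p_5/q_5
a_0=7:  p_0=7·1+0=7,  q_0=7·0+1=1
…
a_2=1:  p_2=1·15+7=22,  q_2=1·2+1=3
a_3=6:  p_3=6·22+15=147,  q_3=6·3+2=20
a_4=1:  p_4=1·147+22=169,  q_4=1·20+3=23
a_5=2:  p_5=2·169+147=485,  q_5=2·23+20=66
(x₁, y₁) = (485, 66);  485² − 54·66² = 1 ✓
n=2: (485,66)∘(485,66) = (485·485+54·66·66, 485·66+66·485) = (470449,64020)

485 66
470449 64020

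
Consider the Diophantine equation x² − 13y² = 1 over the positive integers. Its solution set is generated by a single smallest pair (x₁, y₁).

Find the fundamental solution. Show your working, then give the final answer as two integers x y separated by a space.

√13 → a₀=3, period (1,1,1,1,6); ℓ=5 odd so k=9
i=0: a=3 ⇒ p=3, q=1
i=1: a=1 ⇒ p=4, q=1
i=2: a=1 ⇒ p=7, q=2
i=3: a=1 ⇒ p=11, q=3
i=4: a=1 ⇒ p=18, q=5
…
i=7: a=1 ⇒ p=256, q=71
i=8: a=1 ⇒ p=393, q=109
i=9: a=1 ⇒ p=649, q=180
→ (649, 180).  Check: 649²=421201, 13·180²=421200, difference 1.

649 180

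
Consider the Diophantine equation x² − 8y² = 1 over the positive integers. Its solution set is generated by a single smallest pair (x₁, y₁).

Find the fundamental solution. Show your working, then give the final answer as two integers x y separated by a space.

3 1

√8 = [2; 1,4, …], period ℓ=2 (even) → k=1
step 0: (2, 1)  from 2·(1,0) + (0,1)
step 1: (3, 1)  from 1·(2,1) + (1,0)
fundamental: x₁=3, y₁=1  (since 9 − 8·1 = 1)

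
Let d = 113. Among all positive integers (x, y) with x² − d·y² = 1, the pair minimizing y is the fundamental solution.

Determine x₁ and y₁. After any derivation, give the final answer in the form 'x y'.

1204353 113296

√113 = [10; 1,1,1,2,2,1,1,1,20, …], period ℓ=9 (odd) → k=17
step 0: (10, 1)  from 10·(1,0) + (0,1)
step 1: (11, 1)  from 1·(10,1) + (1,0)
step 2: (21, 2)  from 1·(11,1) + (10,1)
…
step 6: (287, 27)  from 1·(202,19) + (85,8)
step 7: (489, 46)  from 1·(287,27) + (202,19)
step 8: (776, 73)  from 1·(489,46) + (287,27)
step 9: (16009, 1506)  from 20·(776,73) + (489,46)
step 10: (16785, 1579)  from 1·(16009,1506) + (776,73)
step 11: (32794, 3085)  from 1·(16785,1579) + (16009,1506)
step 12: (49579, 4664)  from 1·(32794,3085) + (16785,1579)
step 13: (131952, 12413)  from 2·(49579,4664) + (32794,3085)
step 14: (313483, 29490)  from 2·(131952,12413) + (49579,4664)
…
step 16: (758918, 71393)  from 1·(445435,41903) + (313483,29490)
step 17: (1204353, 113296)  from 1·(758918,71393) + (445435,41903)
→ (1204353, 113296).  Check: 1204353²=1450466148609, 113·113296²=1450466148608, difference 1.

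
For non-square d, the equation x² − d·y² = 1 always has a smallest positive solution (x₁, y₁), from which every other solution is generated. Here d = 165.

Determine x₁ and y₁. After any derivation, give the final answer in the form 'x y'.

1079 84

√165 → a₀=12, period (1,5,2,5,1,24); ℓ=6 even so k=5
a_0=12:  p_0=12·1+0=12,  q_0=12·0+1=1
a_1=1:  p_1=1·12+1=13,  q_1=1·1+0=1
a_2=5:  p_2=5·13+12=77,  q_2=5·1+1=6
a_3=2:  p_3=2·77+13=167,  q_3=2·6+1=13
a_4=5:  p_4=5·167+77=912,  q_4=5·13+6=71
a_5=1:  p_5=1·912+167=1079,  q_5=1·71+13=84
(x₁, y₁) = (1079, 84);  1079² − 165·84² = 1 ✓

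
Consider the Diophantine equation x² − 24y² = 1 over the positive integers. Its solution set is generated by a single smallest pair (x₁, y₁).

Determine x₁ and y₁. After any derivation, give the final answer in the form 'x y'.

√24 → a₀=4, period (1,8); ℓ=2 even so k=1
step 0: (4, 1)  from 4·(1,0) + (0,1)
step 1: (5, 1)  from 1·(4,1) + (1,0)
fundamental: x₁=5, y₁=1  (since 25 − 24·1 = 1)

5 1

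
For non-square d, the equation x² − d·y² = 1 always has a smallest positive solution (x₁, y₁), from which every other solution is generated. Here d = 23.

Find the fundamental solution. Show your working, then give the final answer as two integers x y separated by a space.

24 5

√23 → a₀=4, period (1,3,1,8); ℓ=4 even so k=3
k=0  a_k=4  p_k/q_k = 4/1
k=1  a_k=1  p_k/q_k = 5/1
k=2  a_k=3  p_k/q_k = 19/4
k=3  a_k=1  p_k/q_k = 24/5
fundamental: x₁=24, y₁=5  (since 576 − 23·25 = 1)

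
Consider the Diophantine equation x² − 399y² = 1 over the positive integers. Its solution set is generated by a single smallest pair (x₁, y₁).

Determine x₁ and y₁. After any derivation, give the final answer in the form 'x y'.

√399 = [19; 1,38, …], period ℓ=2 (even) → k=1
i=0: a=19 ⇒ p=19, q=1
i=1: a=1 ⇒ p=20, q=1
fundamental: x₁=20, y₁=1  (since 400 − 399·1 = 1)

20 1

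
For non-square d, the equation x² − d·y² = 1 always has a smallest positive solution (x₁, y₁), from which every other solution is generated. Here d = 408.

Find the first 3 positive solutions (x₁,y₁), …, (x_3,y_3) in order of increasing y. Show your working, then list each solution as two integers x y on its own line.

√408 = [20; 5,40, …], period ℓ=2 (even) → k=1
a_0=20:  p_0=20·1+0=20,  q_0=20·0+1=1
a_1=5:  p_1=5·20+1=101,  q_1=5·1+0=5
fundamental: x₁=101, y₁=5  (since 10201 − 408·25 = 1)
(101+5√408)^2 = 20401 + 1010√408
(101+5√408)^3 = 4120901 + 204015√408

101 5
20401 1010
4120901 204015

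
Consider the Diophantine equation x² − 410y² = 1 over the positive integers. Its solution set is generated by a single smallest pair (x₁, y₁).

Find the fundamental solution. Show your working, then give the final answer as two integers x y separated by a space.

81 4

√410 = [20; 4,40, …], period ℓ=2 (even) → k=1
i=0: a=20 ⇒ p=20, q=1
i=1: a=4 ⇒ p=81, q=4
→ (81, 4).  Check: 81²=6561, 410·4²=6560, difference 1.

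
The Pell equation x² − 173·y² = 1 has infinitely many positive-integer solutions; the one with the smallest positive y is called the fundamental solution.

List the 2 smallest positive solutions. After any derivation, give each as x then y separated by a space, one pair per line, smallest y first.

√173 → a₀=13, period (6,1,1,6,26); ℓ=5 odd so k=9
a_0=13:  p_0=13·1+0=13,  q_0=13·0+1=1
…
a_3=1:  p_3=1·92+79=171,  q_3=1·7+6=13
a_4=6:  p_4=6·171+92=1118,  q_4=6·13+7=85
a_5=26:  p_5=26·1118+171=29239,  q_5=26·85+13=2223
a_6=6:  p_6=6·29239+1118=176552,  q_6=6·2223+85=13423
…
a_8=1:  p_8=1·205791+176552=382343,  q_8=1·15646+13423=29069
a_9=6:  p_9=6·382343+205791=2499849,  q_9=6·29069+15646=190060
→ (2499849, 190060).  Check: 2499849²=6249245022801, 173·190060²=6249245022800, difference 1.
(2499849+190060√173)^2 = 12498490045601 + 950242601880√173

2499849 190060
12498490045601 950242601880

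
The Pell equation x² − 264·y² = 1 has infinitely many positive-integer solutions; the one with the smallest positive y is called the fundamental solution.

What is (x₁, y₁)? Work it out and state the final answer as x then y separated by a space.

[16; 4,32] for √264; ℓ=2 ⇒ convergent index 1
a_0=16:  p_0=16·1+0=16,  q_0=16·0+1=1
a_1=4:  p_1=4·16+1=65,  q_1=4·1+0=4
→ (65, 4).  Check: 65²=4225, 264·4²=4224, difference 1.

65 4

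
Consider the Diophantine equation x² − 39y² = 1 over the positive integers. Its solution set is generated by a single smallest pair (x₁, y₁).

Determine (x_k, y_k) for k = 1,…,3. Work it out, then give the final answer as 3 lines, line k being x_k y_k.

[6; 4,12] for √39; ℓ=2 ⇒ convergent index 1
k=0  a_k=6  p_k/q_k = 6/1
k=1  a_k=4  p_k/q_k = 25/4
fundamental: x₁=25, y₁=4  (since 625 − 39·16 = 1)
k=2:  x_2 = 25·25+39·4·4 = 1249,  y_2 = 25·4+4·25 = 200
k=3:  x_3 = 25·1249+39·4·200 = 62425,  y_3 = 25·200+4·1249 = 9996

25 4
1249 200
62425 9996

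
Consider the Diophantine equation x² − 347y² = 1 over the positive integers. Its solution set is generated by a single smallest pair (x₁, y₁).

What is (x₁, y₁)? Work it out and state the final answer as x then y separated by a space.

641602 34443

[18; 1,1,1,2,4,…,1,1,36] for √347; ℓ=14 ⇒ convergent index 13
a_0=18:  p_0=18·1+0=18,  q_0=18·0+1=1
a_1=1:  p_1=1·18+1=19,  q_1=1·1+0=1
a_2=1:  p_2=1·19+18=37,  q_2=1·1+1=2
a_3=1:  p_3=1·37+19=56,  q_3=1·2+1=3
…
a_5=4:  p_5=4·149+56=652,  q_5=4·8+3=35
…
a_7=17:  p_7=17·801+652=14269,  q_7=17·43+35=766
a_8=1:  p_8=1·14269+801=15070,  q_8=1·766+43=809
a_9=4:  p_9=4·15070+14269=74549,  q_9=4·809+766=4002
a_10=2:  p_10=2·74549+15070=164168,  q_10=2·4002+809=8813
a_11=1:  p_11=1·164168+74549=238717,  q_11=1·8813+4002=12815
a_12=1:  p_12=1·238717+164168=402885,  q_12=1·12815+8813=21628
a_13=1:  p_13=1·402885+238717=641602,  q_13=1·21628+12815=34443
(x₁, y₁) = (641602, 34443);  641602² − 347·34443² = 1 ✓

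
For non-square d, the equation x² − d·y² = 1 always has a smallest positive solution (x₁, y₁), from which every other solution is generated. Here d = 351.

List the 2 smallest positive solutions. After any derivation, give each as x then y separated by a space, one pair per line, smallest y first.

62425 3332
7793761249 416000200

√351 = [18; 1,2,1,3,2,2,2,3,1,2,1,36, …], period ℓ=12 (even) → k=11
k=0  a_k=18  p_k/q_k = 18/1
…
k=2  a_k=2  p_k/q_k = 56/3
k=3  a_k=1  p_k/q_k = 75/4
…
k=6  a_k=2  p_k/q_k = 1555/83
k=7  a_k=2  p_k/q_k = 3747/200
…
k=10  a_k=2  p_k/q_k = 45882/2449
k=11  a_k=1  p_k/q_k = 62425/3332
→ (62425, 3332).  Check: 62425²=3896880625, 351·3332²=3896880624, difference 1.
(62425+3332√351)^2 = 7793761249 + 416000200√351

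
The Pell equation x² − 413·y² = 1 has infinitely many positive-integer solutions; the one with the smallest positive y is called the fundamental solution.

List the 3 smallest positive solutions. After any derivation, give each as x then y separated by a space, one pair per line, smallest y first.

113399 5580
25718666401 1265532840
5832942102300599 287020317040740

[20; 3,9,1,4,1,9,3,40] for √413; ℓ=8 ⇒ convergent index 7
a_0=20:  p_0=20·1+0=20,  q_0=20·0+1=1
a_1=3:  p_1=3·20+1=61,  q_1=3·1+0=3
…
a_3=1:  p_3=1·569+61=630,  q_3=1·28+3=31
…
a_5=1:  p_5=1·3089+630=3719,  q_5=1·152+31=183
a_6=9:  p_6=9·3719+3089=36560,  q_6=9·183+152=1799
a_7=3:  p_7=3·36560+3719=113399,  q_7=3·1799+183=5580
fundamental: x₁=113399, y₁=5580  (since 12859333201 − 413·31136400 = 1)
(x_2, y_2) = (113399·113399 + 413·5580·5580, 113399·5580 + 5580·113399) = (25718666401, 1265532840)
(x_3, y_3) = (113399·25718666401 + 413·5580·1265532840, 113399·1265532840 + 5580·25718666401) = (5832942102300599, 287020317040740)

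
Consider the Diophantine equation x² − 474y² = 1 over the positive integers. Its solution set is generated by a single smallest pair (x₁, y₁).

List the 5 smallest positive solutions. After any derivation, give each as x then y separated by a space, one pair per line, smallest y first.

d=474: √d = [21; 1,3,2,1,1,…,3,1,42] (ℓ=14, even), read p_13/q_13
i=0: a=21 ⇒ p=21, q=1
i=1: a=1 ⇒ p=22, q=1
i=2: a=3 ⇒ p=87, q=4
i=3: a=2 ⇒ p=196, q=9
i=4: a=1 ⇒ p=283, q=13
i=5: a=1 ⇒ p=479, q=22
i=6: a=1 ⇒ p=762, q=35
i=7: a=6 ⇒ p=5051, q=232
i=8: a=1 ⇒ p=5813, q=267
i=9: a=1 ⇒ p=10864, q=499
i=10: a=1 ⇒ p=16677, q=766
…
i=12: a=3 ⇒ p=149331, q=6859
i=13: a=1 ⇒ p=193549, q=8890
→ (193549, 8890).  Check: 193549²=37461215401, 474·8890²=37461215400, difference 1.
(x_2, y_2) = (193549·193549 + 474·8890·8890, 193549·8890 + 8890·193549) = (74922430801, 3441301220)
(x_3, y_3) = (193549·74922430801 + 474·8890·3441301220, 193549·3441301220 + 8890·74922430801) = (29002323118011949, 1332120819650670)
(x_4, y_4) = (193549·29002323118011949 + 474·8890·1332120819650670, 193549·1332120819650670 + 8890·29002323118011949) = (11226741274261267003201, 515661305041693754440)
(x_5, y_5) = (193549·11226741274261267003201 + 474·8890·515661305041693754440, 193549·515661305041693754440 + 8890·11226741274261267003201) = (4345849093754985611287088749, 199611459857697448136564450)

193549 8890
74922430801 3441301220
29002323118011949 1332120819650670
11226741274261267003201 515661305041693754440
4345849093754985611287088749 199611459857697448136564450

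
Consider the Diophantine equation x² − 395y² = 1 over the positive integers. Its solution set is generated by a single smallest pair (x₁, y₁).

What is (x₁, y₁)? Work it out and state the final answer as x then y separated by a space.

√395 = [19; 1,6,1,38, …], period ℓ=4 (even) → k=3
a_0=19:  p_0=19·1+0=19,  q_0=19·0+1=1
a_1=1:  p_1=1·19+1=20,  q_1=1·1+0=1
a_2=6:  p_2=6·20+19=139,  q_2=6·1+1=7
a_3=1:  p_3=1·139+20=159,  q_3=1·7+1=8
(x₁, y₁) = (159, 8);  159² − 395·8² = 1 ✓

159 8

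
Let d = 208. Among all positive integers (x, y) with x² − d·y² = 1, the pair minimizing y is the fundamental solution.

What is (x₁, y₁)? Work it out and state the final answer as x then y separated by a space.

649 45

[14; 2,2,1,2,2,28] for √208; ℓ=6 ⇒ convergent index 5
a_0=14:  p_0=14·1+0=14,  q_0=14·0+1=1
…
a_2=2:  p_2=2·29+14=72,  q_2=2·2+1=5
a_3=1:  p_3=1·72+29=101,  q_3=1·5+2=7
a_4=2:  p_4=2·101+72=274,  q_4=2·7+5=19
a_5=2:  p_5=2·274+101=649,  q_5=2·19+7=45
(x₁, y₁) = (649, 45);  649² − 208·45² = 1 ✓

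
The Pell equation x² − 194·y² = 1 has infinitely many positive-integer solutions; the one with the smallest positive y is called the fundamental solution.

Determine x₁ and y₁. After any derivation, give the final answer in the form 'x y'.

195 14

d=194: √d = [13; 1,12,1,26] (ℓ=4, even), read p_3/q_3
step 0: (13, 1)  from 13·(1,0) + (0,1)
step 1: (14, 1)  from 1·(13,1) + (1,0)
step 2: (181, 13)  from 12·(14,1) + (13,1)
step 3: (195, 14)  from 1·(181,13) + (14,1)
fundamental: x₁=195, y₁=14  (since 38025 − 194·196 = 1)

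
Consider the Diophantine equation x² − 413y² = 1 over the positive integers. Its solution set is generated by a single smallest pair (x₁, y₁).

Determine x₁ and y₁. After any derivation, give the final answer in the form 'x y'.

113399 5580

[20; 3,9,1,4,1,9,3,40] for √413; ℓ=8 ⇒ convergent index 7
i=0: a=20 ⇒ p=20, q=1
i=1: a=3 ⇒ p=61, q=3
i=2: a=9 ⇒ p=569, q=28
i=3: a=1 ⇒ p=630, q=31
i=4: a=4 ⇒ p=3089, q=152
i=5: a=1 ⇒ p=3719, q=183
i=6: a=9 ⇒ p=36560, q=1799
i=7: a=3 ⇒ p=113399, q=5580
→ (113399, 5580).  Check: 113399²=12859333201, 413·5580²=12859333200, difference 1.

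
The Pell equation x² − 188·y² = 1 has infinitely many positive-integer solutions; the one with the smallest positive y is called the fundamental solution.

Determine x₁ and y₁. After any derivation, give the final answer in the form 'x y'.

4607 336

[13; 1,2,2,6,2,2,1,26] for √188; ℓ=8 ⇒ convergent index 7
i=0: a=13 ⇒ p=13, q=1
i=1: a=1 ⇒ p=14, q=1
i=2: a=2 ⇒ p=41, q=3
i=3: a=2 ⇒ p=96, q=7
…
i=5: a=2 ⇒ p=1330, q=97
i=6: a=2 ⇒ p=3277, q=239
i=7: a=1 ⇒ p=4607, q=336
(x₁, y₁) = (4607, 336);  4607² − 188·336² = 1 ✓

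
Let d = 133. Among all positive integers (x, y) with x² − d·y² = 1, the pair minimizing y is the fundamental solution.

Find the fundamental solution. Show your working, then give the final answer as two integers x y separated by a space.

√133 → a₀=11, period (1,1,7,5,1,…,1,1,22); ℓ=16 even so k=15
k=0  a_k=11  p_k/q_k = 11/1
…
k=3  a_k=7  p_k/q_k = 173/15
k=4  a_k=5  p_k/q_k = 888/77
k=5  a_k=1  p_k/q_k = 1061/92
k=6  a_k=1  p_k/q_k = 1949/169
k=7  a_k=1  p_k/q_k = 3010/261
k=8  a_k=2  p_k/q_k = 7969/691
k=9  a_k=1  p_k/q_k = 10979/952
k=10  a_k=1  p_k/q_k = 18948/1643
k=11  a_k=1  p_k/q_k = 29927/2595
…
k=13  a_k=7  p_k/q_k = 1210008/104921
k=14  a_k=1  p_k/q_k = 1378591/119539
k=15  a_k=1  p_k/q_k = 2588599/224460
→ (2588599, 224460).  Check: 2588599²=6700844782801, 133·224460²=6700844782800, difference 1.

2588599 224460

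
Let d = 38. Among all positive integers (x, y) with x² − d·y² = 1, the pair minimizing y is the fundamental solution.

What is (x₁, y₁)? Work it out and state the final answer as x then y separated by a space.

37 6

√38 → a₀=6, period (6,12); ℓ=2 even so k=1
a_0=6:  p_0=6·1+0=6,  q_0=6·0+1=1
a_1=6:  p_1=6·6+1=37,  q_1=6·1+0=6
(x₁, y₁) = (37, 6);  37² − 38·6² = 1 ✓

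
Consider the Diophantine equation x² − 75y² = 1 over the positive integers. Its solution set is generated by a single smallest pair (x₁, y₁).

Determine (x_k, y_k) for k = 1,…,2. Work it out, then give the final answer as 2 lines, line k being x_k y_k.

√75 → a₀=8, period (1,1,1,16); ℓ=4 even so k=3
i=0: a=8 ⇒ p=8, q=1
…
i=2: a=1 ⇒ p=17, q=2
i=3: a=1 ⇒ p=26, q=3
(x₁, y₁) = (26, 3);  26² − 75·3² = 1 ✓
n=2: (26,3)∘(26,3) = (26·26+75·3·3, 26·3+3·26) = (1351,156)

26 3
1351 156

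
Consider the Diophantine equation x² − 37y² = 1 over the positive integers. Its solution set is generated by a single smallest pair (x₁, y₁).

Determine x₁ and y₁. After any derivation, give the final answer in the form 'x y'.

√37 = [6; 12, …], period ℓ=1 (odd) → k=1
a_0=6:  p_0=6·1+0=6,  q_0=6·0+1=1
a_1=12:  p_1=12·6+1=73,  q_1=12·1+0=12
fundamental: x₁=73, y₁=12  (since 5329 − 37·144 = 1)

73 12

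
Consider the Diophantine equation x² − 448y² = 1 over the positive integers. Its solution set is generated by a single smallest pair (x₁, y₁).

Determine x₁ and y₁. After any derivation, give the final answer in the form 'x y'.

[21; 6,42] for √448; ℓ=2 ⇒ convergent index 1
k=0  a_k=21  p_k/q_k = 21/1
k=1  a_k=6  p_k/q_k = 127/6
fundamental: x₁=127, y₁=6  (since 16129 − 448·36 = 1)

127 6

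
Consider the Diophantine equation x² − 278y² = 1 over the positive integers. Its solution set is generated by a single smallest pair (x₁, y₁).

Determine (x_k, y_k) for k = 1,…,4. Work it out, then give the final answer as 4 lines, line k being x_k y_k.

√278 → a₀=16, period (1,2,16,2,1,32); ℓ=6 even so k=5
a_0=16:  p_0=16·1+0=16,  q_0=16·0+1=1
a_1=1:  p_1=1·16+1=17,  q_1=1·1+0=1
…
a_4=2:  p_4=2·817+50=1684,  q_4=2·49+3=101
a_5=1:  p_5=1·1684+817=2501,  q_5=1·101+49=150
(x₁, y₁) = (2501, 150);  2501² − 278·150² = 1 ✓
k=2:  x_2 = 2501·2501+278·150·150 = 12510001,  y_2 = 2501·150+150·2501 = 750300
k=3:  x_3 = 2501·12510001+278·150·750300 = 62575022501,  y_3 = 2501·750300+150·12510001 = 3753000450
k=4:  x_4 = 2501·62575022501+278·150·3753000450 = 313000250040001,  y_4 = 2501·3753000450+150·62575022501 = 18772507500600

2501 150
12510001 750300
62575022501 3753000450
313000250040001 18772507500600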